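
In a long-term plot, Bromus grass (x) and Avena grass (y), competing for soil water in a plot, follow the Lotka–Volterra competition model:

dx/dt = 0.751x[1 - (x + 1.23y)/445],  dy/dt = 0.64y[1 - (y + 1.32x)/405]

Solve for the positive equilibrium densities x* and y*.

x* ≈ 85.2, y* ≈ 292

Setting both brackets to zero gives the nullclines x + 1.23y = 445 and 1.32x + y = 405.
Substituting y = 405 - 1.32x into the first: x(1 - 1.23·1.32) = 445 - 1.23·405.
So x* = -53.1/-0.624 = 85.2, and then y* = 405 - 1.32·85.2 = 292.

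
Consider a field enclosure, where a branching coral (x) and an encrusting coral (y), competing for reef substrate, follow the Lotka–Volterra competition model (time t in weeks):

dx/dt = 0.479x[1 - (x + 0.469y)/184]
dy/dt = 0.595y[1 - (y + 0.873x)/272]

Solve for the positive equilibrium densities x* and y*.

Setting both brackets to zero gives the nullclines x + 0.469y = 184 and 0.873x + y = 272.
Substituting y = 272 - 0.873x into the first: x(1 - 0.469·0.873) = 184 - 0.469·272.
So x* = 56.4/0.591 = 95.6, and then y* = 272 - 0.873·95.6 = 189.

x* ≈ 95.6, y* ≈ 189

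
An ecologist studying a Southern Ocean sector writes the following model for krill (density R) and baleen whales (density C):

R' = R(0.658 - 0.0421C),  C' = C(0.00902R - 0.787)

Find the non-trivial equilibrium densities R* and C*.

Set dC/dt = 0 with C > 0: 0.00902R - 0.787 = 0, so R* = 0.787/0.00902 = 87.3.
Set dR/dt = 0 with R > 0: 0.658 - 0.0421C = 0, so C* = 0.658/0.0421 = 15.6.

R* ≈ 87.3, C* ≈ 15.6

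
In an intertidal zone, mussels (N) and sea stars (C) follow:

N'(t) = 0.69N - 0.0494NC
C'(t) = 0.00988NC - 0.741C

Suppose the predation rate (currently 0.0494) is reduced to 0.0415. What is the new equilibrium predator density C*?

At the interior fixed point, setting dN/dt = 0 with N > 0 fixes C* = (prey growth rate)/(NC coefficient) — independent of the other coefficients.
With the change, C* = 0.69/0.0415 = 16.6; it rises from 14.

C* ≈ 16.6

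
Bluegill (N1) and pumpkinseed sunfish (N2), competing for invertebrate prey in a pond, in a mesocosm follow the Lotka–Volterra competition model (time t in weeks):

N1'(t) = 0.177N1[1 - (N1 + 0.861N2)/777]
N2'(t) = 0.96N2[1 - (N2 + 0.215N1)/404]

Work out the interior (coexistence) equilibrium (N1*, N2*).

N1* ≈ 527, N2* ≈ 291

Setting both brackets to zero gives the nullclines N1 + 0.861N2 = 777 and 0.215N1 + N2 = 404.
Substituting N2 = 404 - 0.215N1 into the first: N1(1 - 0.861·0.215) = 777 - 0.861·404.
So N1* = 429/0.815 = 527, and then N2* = 404 - 0.215·527 = 291.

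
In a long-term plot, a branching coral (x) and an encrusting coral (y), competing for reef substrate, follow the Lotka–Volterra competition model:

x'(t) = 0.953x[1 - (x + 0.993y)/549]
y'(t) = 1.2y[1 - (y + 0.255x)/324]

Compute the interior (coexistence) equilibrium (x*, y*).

Setting both brackets to zero gives the nullclines x + 0.993y = 549 and 0.255x + y = 324.
Substituting y = 324 - 0.255x into the first: x(1 - 0.993·0.255) = 549 - 0.993·324.
So x* = 227/0.747 = 304, and then y* = 324 - 0.255·304 = 246.

x* ≈ 304, y* ≈ 246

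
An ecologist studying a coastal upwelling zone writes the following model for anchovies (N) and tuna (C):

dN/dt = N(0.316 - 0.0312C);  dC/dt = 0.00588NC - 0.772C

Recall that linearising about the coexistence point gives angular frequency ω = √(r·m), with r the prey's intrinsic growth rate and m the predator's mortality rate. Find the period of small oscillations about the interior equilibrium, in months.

T ≈ 12.7 months

Here r = 0.316 and m = 0.772, so r·m = 0.244.
ω = √0.244 = 0.494 per month, hence T = 2π/ω ≈ 12.7 months.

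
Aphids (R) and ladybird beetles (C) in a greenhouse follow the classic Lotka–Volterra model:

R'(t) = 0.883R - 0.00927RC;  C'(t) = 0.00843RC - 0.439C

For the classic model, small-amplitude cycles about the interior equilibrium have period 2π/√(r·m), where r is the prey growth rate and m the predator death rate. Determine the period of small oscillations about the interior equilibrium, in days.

Here r = 0.883 and m = 0.439, so r·m = 0.388.
ω = √0.388 = 0.623 per day, hence T = 2π/ω ≈ 10.1 days.

T ≈ 10.1 days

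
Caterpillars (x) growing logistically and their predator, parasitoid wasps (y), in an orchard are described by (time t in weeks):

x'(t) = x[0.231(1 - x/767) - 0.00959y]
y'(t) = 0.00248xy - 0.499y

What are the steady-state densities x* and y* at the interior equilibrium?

x* ≈ 201, y* ≈ 17.8

From dy/dt = 0 with y > 0: 0.00248x* = 0.499, so x* = 201.
Substitute into dx/dt = 0: 0.231(1 - 201/767) = 0.00959y*.
The bracket is 0.738, giving y* = 0.17/0.00959 = 17.8.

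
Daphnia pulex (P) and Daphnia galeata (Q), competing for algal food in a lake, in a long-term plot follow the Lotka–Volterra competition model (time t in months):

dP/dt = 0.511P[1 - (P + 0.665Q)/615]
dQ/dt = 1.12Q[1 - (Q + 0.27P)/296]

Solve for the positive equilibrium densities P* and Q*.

P* ≈ 510, Q* ≈ 158

Setting both brackets to zero gives the nullclines P + 0.665Q = 615 and 0.27P + Q = 296.
Substituting Q = 296 - 0.27P into the first: P(1 - 0.665·0.27) = 615 - 0.665·296.
So P* = 418/0.82 = 510, and then Q* = 296 - 0.27·510 = 158.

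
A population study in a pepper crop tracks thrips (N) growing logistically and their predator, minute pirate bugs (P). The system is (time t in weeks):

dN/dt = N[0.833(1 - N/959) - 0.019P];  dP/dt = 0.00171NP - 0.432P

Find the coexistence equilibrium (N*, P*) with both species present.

From dP/dt = 0 with P > 0: 0.00171N* = 0.432, so N* = 253.
Substitute into dN/dt = 0: 0.833(1 - 253/959) = 0.019P*.
The bracket is 0.737, giving P* = 0.614/0.019 = 32.3.

N* ≈ 253, P* ≈ 32.3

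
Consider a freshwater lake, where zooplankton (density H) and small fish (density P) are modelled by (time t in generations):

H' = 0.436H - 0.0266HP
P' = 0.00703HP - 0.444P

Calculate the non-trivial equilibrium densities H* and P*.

H* ≈ 63.2, P* ≈ 16.4

Set dP/dt = 0 with P > 0: 0.00703H - 0.444 = 0, so H* = 0.444/0.00703 = 63.2.
Set dH/dt = 0 with H > 0: 0.436 - 0.0266P = 0, so P* = 0.436/0.0266 = 16.4.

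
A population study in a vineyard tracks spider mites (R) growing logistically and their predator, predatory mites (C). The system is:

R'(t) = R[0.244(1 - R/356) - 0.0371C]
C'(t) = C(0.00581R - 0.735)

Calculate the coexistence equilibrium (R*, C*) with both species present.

From dC/dt = 0 with C > 0: 0.00581R* = 0.735, so R* = 127.
Substitute into dR/dt = 0: 0.244(1 - 127/356) = 0.0371C*.
The bracket is 0.645, giving C* = 0.157/0.0371 = 4.24.

R* ≈ 127, C* ≈ 4.24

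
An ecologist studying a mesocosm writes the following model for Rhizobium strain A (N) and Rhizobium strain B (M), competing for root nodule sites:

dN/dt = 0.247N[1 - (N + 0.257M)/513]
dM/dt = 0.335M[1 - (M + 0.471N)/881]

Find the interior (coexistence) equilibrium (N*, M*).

Setting both brackets to zero gives the nullclines N + 0.257M = 513 and 0.471N + M = 881.
Substituting M = 881 - 0.471N into the first: N(1 - 0.257·0.471) = 513 - 0.257·881.
So N* = 287/0.879 = 326, and then M* = 881 - 0.471·326 = 727.

N* ≈ 326, M* ≈ 727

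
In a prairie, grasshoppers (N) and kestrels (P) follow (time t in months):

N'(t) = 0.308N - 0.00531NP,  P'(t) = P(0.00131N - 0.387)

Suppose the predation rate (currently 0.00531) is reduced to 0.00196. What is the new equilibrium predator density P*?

At the interior fixed point, setting dN/dt = 0 with N > 0 fixes P* = (prey growth rate)/(NP coefficient) — independent of the other coefficients.
With the change, P* = 0.308/0.00196 = 157; it rises from 58.

P* ≈ 157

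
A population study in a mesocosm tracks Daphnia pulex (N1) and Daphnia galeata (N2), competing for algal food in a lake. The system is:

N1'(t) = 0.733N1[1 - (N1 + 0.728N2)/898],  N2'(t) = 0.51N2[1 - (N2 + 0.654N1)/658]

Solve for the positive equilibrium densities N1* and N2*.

Setting both brackets to zero gives the nullclines N1 + 0.728N2 = 898 and 0.654N1 + N2 = 658.
Substituting N2 = 658 - 0.654N1 into the first: N1(1 - 0.728·0.654) = 898 - 0.728·658.
So N1* = 419/0.524 = 800, and then N2* = 658 - 0.654·800 = 135.

N1* ≈ 800, N2* ≈ 135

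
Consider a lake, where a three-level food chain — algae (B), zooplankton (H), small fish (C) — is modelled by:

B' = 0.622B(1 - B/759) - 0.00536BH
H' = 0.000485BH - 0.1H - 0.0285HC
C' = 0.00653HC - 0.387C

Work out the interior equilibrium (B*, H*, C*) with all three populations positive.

From dC/dt = 0: 0.00653H* = 0.387, so H* = 59.3.
From dB/dt = 0: 0.622(1 - B*/759) = 0.00536·59.3, giving B* = 759·(1 - 0.511) = 371.
From dH/dt = 0: 0.000485·371 - 0.1 = 0.0285C*, so C* = 0.0801/0.0285 = 2.81.

B* ≈ 371, H* ≈ 59.3, C* ≈ 2.81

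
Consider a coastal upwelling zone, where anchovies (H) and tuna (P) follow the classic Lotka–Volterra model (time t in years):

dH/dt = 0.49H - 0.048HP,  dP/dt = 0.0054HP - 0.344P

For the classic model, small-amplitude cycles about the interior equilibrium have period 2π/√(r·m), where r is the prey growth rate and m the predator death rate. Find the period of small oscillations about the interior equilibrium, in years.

T ≈ 15.3 years

Here r = 0.49 and m = 0.344, so r·m = 0.169.
ω = √0.169 = 0.411 per year, hence T = 2π/ω ≈ 15.3 years.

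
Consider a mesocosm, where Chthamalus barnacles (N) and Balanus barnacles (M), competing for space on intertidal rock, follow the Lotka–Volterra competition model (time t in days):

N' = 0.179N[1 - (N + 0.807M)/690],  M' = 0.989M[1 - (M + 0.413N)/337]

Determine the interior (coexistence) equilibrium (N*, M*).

N* ≈ 627, M* ≈ 78

Setting both brackets to zero gives the nullclines N + 0.807M = 690 and 0.413N + M = 337.
Substituting M = 337 - 0.413N into the first: N(1 - 0.807·0.413) = 690 - 0.807·337.
So N* = 418/0.667 = 627, and then M* = 337 - 0.413·627 = 78.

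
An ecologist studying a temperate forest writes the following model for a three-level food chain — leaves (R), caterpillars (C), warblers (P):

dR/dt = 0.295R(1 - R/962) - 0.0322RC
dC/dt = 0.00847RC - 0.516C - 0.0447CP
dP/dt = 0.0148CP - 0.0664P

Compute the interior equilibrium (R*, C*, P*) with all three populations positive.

From dP/dt = 0: 0.0148C* = 0.0664, so C* = 4.49.
From dR/dt = 0: 0.295(1 - R*/962) = 0.0322·4.49, giving R* = 962·(1 - 0.49) = 491.
From dC/dt = 0: 0.00847·491 - 0.516 = 0.0447P*, so P* = 3.64/0.0447 = 81.5.

R* ≈ 491, C* ≈ 4.49, P* ≈ 81.5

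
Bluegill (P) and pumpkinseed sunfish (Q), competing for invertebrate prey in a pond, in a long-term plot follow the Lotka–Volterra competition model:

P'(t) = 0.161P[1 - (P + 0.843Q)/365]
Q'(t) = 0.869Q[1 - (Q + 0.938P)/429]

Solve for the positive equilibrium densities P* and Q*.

Setting both brackets to zero gives the nullclines P + 0.843Q = 365 and 0.938P + Q = 429.
Substituting Q = 429 - 0.938P into the first: P(1 - 0.843·0.938) = 365 - 0.843·429.
So P* = 3.35/0.209 = 16, and then Q* = 429 - 0.938·16 = 414.

P* ≈ 16, Q* ≈ 414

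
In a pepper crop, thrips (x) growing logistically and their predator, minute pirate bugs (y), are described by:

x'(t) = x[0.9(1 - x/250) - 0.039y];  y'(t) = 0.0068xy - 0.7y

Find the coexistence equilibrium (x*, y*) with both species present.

x* ≈ 103, y* ≈ 13.6

From dy/dt = 0 with y > 0: 0.0068x* = 0.7, so x* = 103.
Substitute into dx/dt = 0: 0.9(1 - 103/250) = 0.039y*.
The bracket is 0.588, giving y* = 0.529/0.039 = 13.6.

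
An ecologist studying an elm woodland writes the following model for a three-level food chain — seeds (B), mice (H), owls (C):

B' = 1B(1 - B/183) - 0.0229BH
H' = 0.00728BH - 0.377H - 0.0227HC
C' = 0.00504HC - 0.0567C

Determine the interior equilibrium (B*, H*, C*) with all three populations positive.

B* ≈ 136, H* ≈ 11.2, C* ≈ 27

From dC/dt = 0: 0.00504H* = 0.0567, so H* = 11.2.
From dB/dt = 0: 1(1 - B*/183) = 0.0229·11.2, giving B* = 183·(1 - 0.258) = 136.
From dH/dt = 0: 0.00728·136 - 0.377 = 0.0227C*, so C* = 0.612/0.0227 = 27.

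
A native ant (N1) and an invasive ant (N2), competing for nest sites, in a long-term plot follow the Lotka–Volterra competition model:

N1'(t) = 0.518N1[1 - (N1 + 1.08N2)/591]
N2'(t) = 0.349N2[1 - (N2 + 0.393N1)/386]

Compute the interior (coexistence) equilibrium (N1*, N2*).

Setting both brackets to zero gives the nullclines N1 + 1.08N2 = 591 and 0.393N1 + N2 = 386.
Substituting N2 = 386 - 0.393N1 into the first: N1(1 - 1.08·0.393) = 591 - 1.08·386.
So N1* = 174/0.576 = 303, and then N2* = 386 - 0.393·303 = 267.

N1* ≈ 303, N2* ≈ 267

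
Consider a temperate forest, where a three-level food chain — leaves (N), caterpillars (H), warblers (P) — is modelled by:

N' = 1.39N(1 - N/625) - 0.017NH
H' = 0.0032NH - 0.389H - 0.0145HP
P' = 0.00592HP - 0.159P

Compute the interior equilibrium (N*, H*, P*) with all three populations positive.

From dP/dt = 0: 0.00592H* = 0.159, so H* = 26.9.
From dN/dt = 0: 1.39(1 - N*/625) = 0.017·26.9, giving N* = 625·(1 - 0.328) = 420.
From dH/dt = 0: 0.0032·420 - 0.389 = 0.0145P*, so P* = 0.954/0.0145 = 65.8.

N* ≈ 420, H* ≈ 26.9, P* ≈ 65.8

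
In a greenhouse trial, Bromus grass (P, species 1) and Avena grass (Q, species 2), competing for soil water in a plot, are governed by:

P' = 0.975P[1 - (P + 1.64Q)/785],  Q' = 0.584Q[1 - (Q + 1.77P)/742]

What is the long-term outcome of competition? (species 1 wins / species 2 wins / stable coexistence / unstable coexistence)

unstable coexistence (outcome depends on initial conditions)

Compare the nullcline intercepts: K1/α12 = 785/1.64 = 479 < K2 = 742; K2/α21 = 742/1.77 = 419 < K1 = 785.
Since both are reversed, neither can invade when rare; the interior point is a saddle.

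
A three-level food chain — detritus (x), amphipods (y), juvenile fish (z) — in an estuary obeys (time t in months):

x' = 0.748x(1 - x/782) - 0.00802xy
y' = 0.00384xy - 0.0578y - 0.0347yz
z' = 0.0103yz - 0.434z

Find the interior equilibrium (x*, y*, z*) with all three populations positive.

x* ≈ 429, y* ≈ 42.1, z* ≈ 45.8

From dz/dt = 0: 0.0103y* = 0.434, so y* = 42.1.
From dx/dt = 0: 0.748(1 - x*/782) = 0.00802·42.1, giving x* = 782·(1 - 0.452) = 429.
From dy/dt = 0: 0.00384·429 - 0.0578 = 0.0347z*, so z* = 1.59/0.0347 = 45.8.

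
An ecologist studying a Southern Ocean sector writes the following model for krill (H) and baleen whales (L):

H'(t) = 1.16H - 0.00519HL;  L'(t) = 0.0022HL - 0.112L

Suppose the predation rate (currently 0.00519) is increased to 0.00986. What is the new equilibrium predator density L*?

L* ≈ 118

At the interior fixed point, setting dH/dt = 0 with H > 0 fixes L* = (prey growth rate)/(HL coefficient) — independent of the other coefficients.
With the change, L* = 1.16/0.00986 = 118; it falls from 224.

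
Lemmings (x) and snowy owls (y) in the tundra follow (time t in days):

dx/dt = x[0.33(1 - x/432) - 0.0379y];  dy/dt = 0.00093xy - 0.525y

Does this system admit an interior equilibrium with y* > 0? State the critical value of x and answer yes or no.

The predator equation gives dy/dt > 0 only when x > 0.525/0.00093 = 565.
Without the predator, x → K = 432. Since 432 < 565, the predator cannot invade.

Threshold x = 565; K < 565, so no, the predator goes extinct.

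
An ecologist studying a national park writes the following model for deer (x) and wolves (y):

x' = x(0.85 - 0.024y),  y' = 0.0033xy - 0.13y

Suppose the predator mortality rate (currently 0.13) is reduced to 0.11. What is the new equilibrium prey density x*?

At the interior fixed point, setting dy/dt = 0 with y > 0 fixes x* = (predator death rate)/(xy coefficient) — independent of the other coefficients.
With the change, x* = 0.11/0.0033 = 33.3; it falls from 39.4.

x* ≈ 33.3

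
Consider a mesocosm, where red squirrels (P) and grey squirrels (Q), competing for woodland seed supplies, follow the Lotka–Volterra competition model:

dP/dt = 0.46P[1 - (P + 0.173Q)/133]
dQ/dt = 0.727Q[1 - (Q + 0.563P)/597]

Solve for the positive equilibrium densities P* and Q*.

P* ≈ 32.9, Q* ≈ 578

Setting both brackets to zero gives the nullclines P + 0.173Q = 133 and 0.563P + Q = 597.
Substituting Q = 597 - 0.563P into the first: P(1 - 0.173·0.563) = 133 - 0.173·597.
So P* = 29.7/0.903 = 32.9, and then Q* = 597 - 0.563·32.9 = 578.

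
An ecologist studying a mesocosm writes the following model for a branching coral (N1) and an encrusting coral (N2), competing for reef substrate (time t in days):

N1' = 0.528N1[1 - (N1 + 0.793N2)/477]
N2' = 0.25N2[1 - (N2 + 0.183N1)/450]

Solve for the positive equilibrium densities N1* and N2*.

N1* ≈ 141, N2* ≈ 424

Setting both brackets to zero gives the nullclines N1 + 0.793N2 = 477 and 0.183N1 + N2 = 450.
Substituting N2 = 450 - 0.183N1 into the first: N1(1 - 0.793·0.183) = 477 - 0.793·450.
So N1* = 120/0.855 = 141, and then N2* = 450 - 0.183·141 = 424.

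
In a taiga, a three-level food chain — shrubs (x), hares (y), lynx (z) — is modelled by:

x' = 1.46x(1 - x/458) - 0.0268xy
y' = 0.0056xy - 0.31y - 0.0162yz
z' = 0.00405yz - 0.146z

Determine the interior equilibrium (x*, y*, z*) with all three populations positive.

From dz/dt = 0: 0.00405y* = 0.146, so y* = 36.
From dx/dt = 0: 1.46(1 - x*/458) = 0.0268·36, giving x* = 458·(1 - 0.662) = 155.
From dy/dt = 0: 0.0056·155 - 0.31 = 0.0162z*, so z* = 0.558/0.0162 = 34.4.

x* ≈ 155, y* ≈ 36, z* ≈ 34.4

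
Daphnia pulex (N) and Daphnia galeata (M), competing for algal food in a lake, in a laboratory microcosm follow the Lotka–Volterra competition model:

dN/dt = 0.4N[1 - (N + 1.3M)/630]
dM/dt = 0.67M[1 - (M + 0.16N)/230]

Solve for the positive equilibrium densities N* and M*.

Setting both brackets to zero gives the nullclines N + 1.3M = 630 and 0.16N + M = 230.
Substituting M = 230 - 0.16N into the first: N(1 - 1.3·0.16) = 630 - 1.3·230.
So N* = 331/0.792 = 418, and then M* = 230 - 0.16·418 = 163.

N* ≈ 418, M* ≈ 163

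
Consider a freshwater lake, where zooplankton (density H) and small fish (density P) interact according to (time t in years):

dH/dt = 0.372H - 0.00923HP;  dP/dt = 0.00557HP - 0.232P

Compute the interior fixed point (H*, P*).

Set dP/dt = 0 with P > 0: 0.00557H - 0.232 = 0, so H* = 0.232/0.00557 = 41.7.
Set dH/dt = 0 with H > 0: 0.372 - 0.00923P = 0, so P* = 0.372/0.00923 = 40.3.

H* ≈ 41.7, P* ≈ 40.3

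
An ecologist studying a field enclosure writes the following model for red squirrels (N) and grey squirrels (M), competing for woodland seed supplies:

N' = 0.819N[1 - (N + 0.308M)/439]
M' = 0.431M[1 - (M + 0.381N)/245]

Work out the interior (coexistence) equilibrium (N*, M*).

N* ≈ 412, M* ≈ 88.1

Setting both brackets to zero gives the nullclines N + 0.308M = 439 and 0.381N + M = 245.
Substituting M = 245 - 0.381N into the first: N(1 - 0.308·0.381) = 439 - 0.308·245.
So N* = 364/0.883 = 412, and then M* = 245 - 0.381·412 = 88.1.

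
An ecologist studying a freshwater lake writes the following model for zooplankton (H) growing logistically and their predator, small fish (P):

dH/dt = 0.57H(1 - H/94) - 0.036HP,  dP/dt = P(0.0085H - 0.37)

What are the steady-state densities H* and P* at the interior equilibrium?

From dP/dt = 0 with P > 0: 0.0085H* = 0.37, so H* = 43.5.
Substitute into dH/dt = 0: 0.57(1 - 43.5/94) = 0.036P*.
The bracket is 0.537, giving P* = 0.306/0.036 = 8.5.

H* ≈ 43.5, P* ≈ 8.5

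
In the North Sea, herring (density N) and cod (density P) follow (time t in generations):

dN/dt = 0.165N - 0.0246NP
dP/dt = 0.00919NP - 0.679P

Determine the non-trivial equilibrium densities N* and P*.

Set dP/dt = 0 with P > 0: 0.00919N - 0.679 = 0, so N* = 0.679/0.00919 = 73.9.
Set dN/dt = 0 with N > 0: 0.165 - 0.0246P = 0, so P* = 0.165/0.0246 = 6.71.

N* ≈ 73.9, P* ≈ 6.71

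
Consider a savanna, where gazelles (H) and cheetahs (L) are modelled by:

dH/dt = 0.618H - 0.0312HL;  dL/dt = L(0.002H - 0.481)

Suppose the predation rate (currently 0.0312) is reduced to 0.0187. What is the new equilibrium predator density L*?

L* ≈ 33

At the interior fixed point, setting dH/dt = 0 with H > 0 fixes L* = (prey growth rate)/(HL coefficient) — independent of the other coefficients.
With the change, L* = 0.618/0.0187 = 33; it rises from 19.8.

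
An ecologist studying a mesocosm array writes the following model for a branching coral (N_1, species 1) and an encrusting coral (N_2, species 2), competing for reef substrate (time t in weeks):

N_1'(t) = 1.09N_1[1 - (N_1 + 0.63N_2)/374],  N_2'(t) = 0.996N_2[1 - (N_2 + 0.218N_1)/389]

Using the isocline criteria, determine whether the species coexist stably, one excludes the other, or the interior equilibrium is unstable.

stable coexistence

Compare the nullcline intercepts: K1/α12 = 374/0.63 = 594 > K2 = 389; K2/α21 = 389/0.218 = 1780 > K1 = 374.
Since both inequalities hold, each species can invade when rare, so the interior equilibrium is stable.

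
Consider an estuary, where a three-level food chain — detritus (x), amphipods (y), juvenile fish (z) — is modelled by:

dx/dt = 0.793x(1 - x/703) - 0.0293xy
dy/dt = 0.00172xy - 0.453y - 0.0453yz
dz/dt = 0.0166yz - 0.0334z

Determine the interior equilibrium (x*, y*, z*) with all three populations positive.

x* ≈ 651, y* ≈ 2.01, z* ≈ 14.7

From dz/dt = 0: 0.0166y* = 0.0334, so y* = 2.01.
From dx/dt = 0: 0.793(1 - x*/703) = 0.0293·2.01, giving x* = 703·(1 - 0.0743) = 651.
From dy/dt = 0: 0.00172·651 - 0.453 = 0.0453z*, so z* = 0.666/0.0453 = 14.7.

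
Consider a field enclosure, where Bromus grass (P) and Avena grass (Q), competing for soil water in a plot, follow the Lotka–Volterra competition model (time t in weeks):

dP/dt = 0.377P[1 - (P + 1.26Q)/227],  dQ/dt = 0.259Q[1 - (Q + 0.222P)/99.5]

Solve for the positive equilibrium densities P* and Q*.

P* ≈ 141, Q* ≈ 68.2

Setting both brackets to zero gives the nullclines P + 1.26Q = 227 and 0.222P + Q = 99.5.
Substituting Q = 99.5 - 0.222P into the first: P(1 - 1.26·0.222) = 227 - 1.26·99.5.
So P* = 102/0.72 = 141, and then Q* = 99.5 - 0.222·141 = 68.2.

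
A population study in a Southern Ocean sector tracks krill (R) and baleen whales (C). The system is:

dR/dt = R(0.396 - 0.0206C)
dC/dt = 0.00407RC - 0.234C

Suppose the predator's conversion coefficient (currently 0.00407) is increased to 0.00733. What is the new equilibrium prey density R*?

R* ≈ 31.9

At the interior fixed point, setting dC/dt = 0 with C > 0 fixes R* = (predator death rate)/(RC coefficient) — independent of the other coefficients.
With the change, R* = 0.234/0.00733 = 31.9; it falls from 57.5.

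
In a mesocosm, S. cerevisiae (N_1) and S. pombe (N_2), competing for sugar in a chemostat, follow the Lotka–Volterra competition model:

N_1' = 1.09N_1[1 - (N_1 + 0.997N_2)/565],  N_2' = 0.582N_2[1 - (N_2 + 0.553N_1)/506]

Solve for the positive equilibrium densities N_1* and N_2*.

Setting both brackets to zero gives the nullclines N_1 + 0.997N_2 = 565 and 0.553N_1 + N_2 = 506.
Substituting N_2 = 506 - 0.553N_1 into the first: N_1(1 - 0.997·0.553) = 565 - 0.997·506.
So N_1* = 60.5/0.449 = 135, and then N_2* = 506 - 0.553·135 = 431.

N_1* ≈ 135, N_2* ≈ 431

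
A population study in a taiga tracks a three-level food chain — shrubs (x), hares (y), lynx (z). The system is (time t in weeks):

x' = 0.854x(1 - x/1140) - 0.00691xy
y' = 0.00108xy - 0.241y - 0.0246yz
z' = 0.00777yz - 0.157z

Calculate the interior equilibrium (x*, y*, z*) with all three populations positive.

From dz/dt = 0: 0.00777y* = 0.157, so y* = 20.2.
From dx/dt = 0: 0.854(1 - x*/1140) = 0.00691·20.2, giving x* = 1140·(1 - 0.163) = 954.
From dy/dt = 0: 0.00108·954 - 0.241 = 0.0246z*, so z* = 0.789/0.0246 = 32.1.

x* ≈ 954, y* ≈ 20.2, z* ≈ 32.1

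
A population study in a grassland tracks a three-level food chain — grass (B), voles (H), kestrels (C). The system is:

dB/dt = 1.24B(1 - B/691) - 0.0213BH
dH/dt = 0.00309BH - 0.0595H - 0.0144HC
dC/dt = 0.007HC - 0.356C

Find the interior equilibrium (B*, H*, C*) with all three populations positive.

B* ≈ 87.3, H* ≈ 50.9, C* ≈ 14.6

From dC/dt = 0: 0.007H* = 0.356, so H* = 50.9.
From dB/dt = 0: 1.24(1 - B*/691) = 0.0213·50.9, giving B* = 691·(1 - 0.874) = 87.3.
From dH/dt = 0: 0.00309·87.3 - 0.0595 = 0.0144C*, so C* = 0.21/0.0144 = 14.6.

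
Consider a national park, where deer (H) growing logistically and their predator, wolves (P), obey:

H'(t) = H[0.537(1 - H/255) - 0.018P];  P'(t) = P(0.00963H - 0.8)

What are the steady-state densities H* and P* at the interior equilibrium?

From dP/dt = 0 with P > 0: 0.00963H* = 0.8, so H* = 83.1.
Substitute into dH/dt = 0: 0.537(1 - 83.1/255) = 0.018P*.
The bracket is 0.674, giving P* = 0.362/0.018 = 20.1.

H* ≈ 83.1, P* ≈ 20.1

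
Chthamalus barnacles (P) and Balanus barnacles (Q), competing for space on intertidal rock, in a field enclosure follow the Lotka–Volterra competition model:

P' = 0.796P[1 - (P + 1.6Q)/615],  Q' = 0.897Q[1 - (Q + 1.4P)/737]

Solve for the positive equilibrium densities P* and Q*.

Setting both brackets to zero gives the nullclines P + 1.6Q = 615 and 1.4P + Q = 737.
Substituting Q = 737 - 1.4P into the first: P(1 - 1.6·1.4) = 615 - 1.6·737.
So P* = -564/-1.24 = 455, and then Q* = 737 - 1.4·455 = 100.

P* ≈ 455, Q* ≈ 100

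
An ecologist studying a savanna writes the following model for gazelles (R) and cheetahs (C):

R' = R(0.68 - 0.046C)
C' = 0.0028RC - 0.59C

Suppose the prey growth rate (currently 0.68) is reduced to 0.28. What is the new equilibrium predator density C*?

C* ≈ 6.09

At the interior fixed point, setting dR/dt = 0 with R > 0 fixes C* = (prey growth rate)/(RC coefficient) — independent of the other coefficients.
With the change, C* = 0.28/0.046 = 6.09; it falls from 14.8.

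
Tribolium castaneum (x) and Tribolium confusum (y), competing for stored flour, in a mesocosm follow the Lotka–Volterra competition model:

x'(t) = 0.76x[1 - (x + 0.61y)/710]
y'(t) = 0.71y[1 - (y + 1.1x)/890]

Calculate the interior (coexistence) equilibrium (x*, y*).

Setting both brackets to zero gives the nullclines x + 0.61y = 710 and 1.1x + y = 890.
Substituting y = 890 - 1.1x into the first: x(1 - 0.61·1.1) = 710 - 0.61·890.
So x* = 167/0.329 = 508, and then y* = 890 - 1.1·508 = 331.

x* ≈ 508, y* ≈ 331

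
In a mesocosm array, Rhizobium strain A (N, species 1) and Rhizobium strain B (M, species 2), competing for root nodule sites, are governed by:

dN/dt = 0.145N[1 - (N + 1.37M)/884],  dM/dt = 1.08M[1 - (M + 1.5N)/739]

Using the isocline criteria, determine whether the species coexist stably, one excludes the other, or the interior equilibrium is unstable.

Compare the nullcline intercepts: K1/α12 = 884/1.37 = 645 < K2 = 739; K2/α21 = 739/1.5 = 493 < K1 = 884.
Since both are reversed, neither can invade when rare; the interior point is a saddle.

unstable coexistence (outcome depends on initial conditions)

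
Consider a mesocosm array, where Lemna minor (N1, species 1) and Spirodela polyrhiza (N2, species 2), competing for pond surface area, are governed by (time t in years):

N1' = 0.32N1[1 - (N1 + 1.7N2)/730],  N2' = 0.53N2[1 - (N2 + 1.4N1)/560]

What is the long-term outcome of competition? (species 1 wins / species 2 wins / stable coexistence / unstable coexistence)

Compare the nullcline intercepts: K1/α12 = 730/1.7 = 429 < K2 = 560; K2/α21 = 560/1.4 = 400 < K1 = 730.
Since both are reversed, neither can invade when rare; the interior point is a saddle.

unstable coexistence (outcome depends on initial conditions)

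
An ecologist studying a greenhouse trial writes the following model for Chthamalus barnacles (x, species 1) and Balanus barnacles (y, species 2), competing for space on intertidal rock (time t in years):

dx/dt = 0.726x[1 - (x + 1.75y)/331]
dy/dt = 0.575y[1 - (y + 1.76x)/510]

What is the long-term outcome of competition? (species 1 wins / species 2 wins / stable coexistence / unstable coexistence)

Compare the nullcline intercepts: K1/α12 = 331/1.75 = 189 < K2 = 510; K2/α21 = 510/1.76 = 290 < K1 = 331.
Since both are reversed, neither can invade when rare; the interior point is a saddle.

unstable coexistence (outcome depends on initial conditions)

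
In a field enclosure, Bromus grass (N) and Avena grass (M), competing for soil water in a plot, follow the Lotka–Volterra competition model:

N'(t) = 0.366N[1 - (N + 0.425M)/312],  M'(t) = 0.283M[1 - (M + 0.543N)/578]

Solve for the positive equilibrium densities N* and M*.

N* ≈ 86.3, M* ≈ 531

Setting both brackets to zero gives the nullclines N + 0.425M = 312 and 0.543N + M = 578.
Substituting M = 578 - 0.543N into the first: N(1 - 0.425·0.543) = 312 - 0.425·578.
So N* = 66.3/0.769 = 86.3, and then M* = 578 - 0.543·86.3 = 531.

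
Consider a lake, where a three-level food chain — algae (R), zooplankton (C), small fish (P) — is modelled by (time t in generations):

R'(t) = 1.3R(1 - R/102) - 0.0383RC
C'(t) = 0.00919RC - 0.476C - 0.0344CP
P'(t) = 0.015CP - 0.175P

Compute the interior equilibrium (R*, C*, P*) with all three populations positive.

From dP/dt = 0: 0.015C* = 0.175, so C* = 11.7.
From dR/dt = 0: 1.3(1 - R*/102) = 0.0383·11.7, giving R* = 102·(1 - 0.344) = 66.9.
From dC/dt = 0: 0.00919·66.9 - 0.476 = 0.0344P*, so P* = 0.139/0.0344 = 4.05.

R* ≈ 66.9, C* ≈ 11.7, P* ≈ 4.05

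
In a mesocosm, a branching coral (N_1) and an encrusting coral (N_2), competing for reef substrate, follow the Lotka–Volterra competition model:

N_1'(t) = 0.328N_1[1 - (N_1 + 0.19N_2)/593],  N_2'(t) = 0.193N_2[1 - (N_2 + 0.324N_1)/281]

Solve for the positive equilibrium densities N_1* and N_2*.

Setting both brackets to zero gives the nullclines N_1 + 0.19N_2 = 593 and 0.324N_1 + N_2 = 281.
Substituting N_2 = 281 - 0.324N_1 into the first: N_1(1 - 0.19·0.324) = 593 - 0.19·281.
So N_1* = 540/0.938 = 575, and then N_2* = 281 - 0.324·575 = 94.7.

N_1* ≈ 575, N_2* ≈ 94.7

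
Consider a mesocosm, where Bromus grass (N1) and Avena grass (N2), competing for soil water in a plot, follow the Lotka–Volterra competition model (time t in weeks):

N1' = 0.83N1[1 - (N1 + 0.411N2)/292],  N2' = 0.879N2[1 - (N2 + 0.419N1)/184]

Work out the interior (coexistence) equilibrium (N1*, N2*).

N1* ≈ 261, N2* ≈ 74.5

Setting both brackets to zero gives the nullclines N1 + 0.411N2 = 292 and 0.419N1 + N2 = 184.
Substituting N2 = 184 - 0.419N1 into the first: N1(1 - 0.411·0.419) = 292 - 0.411·184.
So N1* = 216/0.828 = 261, and then N2* = 184 - 0.419·261 = 74.5.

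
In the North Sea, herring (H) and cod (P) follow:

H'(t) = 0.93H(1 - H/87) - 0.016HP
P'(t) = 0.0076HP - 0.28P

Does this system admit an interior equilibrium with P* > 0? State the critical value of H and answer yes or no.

Threshold H = 36.8; K > 36.8, so yes, the predator persists.

The predator equation gives dP/dt > 0 only when H > 0.28/0.0076 = 36.8.
Without the predator, H → K = 87. Since 87 > 36.8, the predator can invade and persist.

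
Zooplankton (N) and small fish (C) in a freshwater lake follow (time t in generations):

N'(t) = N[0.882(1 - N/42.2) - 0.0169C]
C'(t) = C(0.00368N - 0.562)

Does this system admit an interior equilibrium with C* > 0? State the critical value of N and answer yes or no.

Threshold N = 153; K < 153, so no, the predator goes extinct.

The predator equation gives dC/dt > 0 only when N > 0.562/0.00368 = 153.
Without the predator, N → K = 42.2. Since 42.2 < 153, the predator cannot invade.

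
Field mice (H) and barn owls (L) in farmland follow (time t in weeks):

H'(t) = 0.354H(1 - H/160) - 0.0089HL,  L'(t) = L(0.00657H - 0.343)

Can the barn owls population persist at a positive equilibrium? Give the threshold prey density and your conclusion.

Threshold H = 52.2; K > 52.2, so yes, the predator persists.

The predator equation gives dL/dt > 0 only when H > 0.343/0.00657 = 52.2.
Without the predator, H → K = 160. Since 160 > 52.2, the predator can invade and persist.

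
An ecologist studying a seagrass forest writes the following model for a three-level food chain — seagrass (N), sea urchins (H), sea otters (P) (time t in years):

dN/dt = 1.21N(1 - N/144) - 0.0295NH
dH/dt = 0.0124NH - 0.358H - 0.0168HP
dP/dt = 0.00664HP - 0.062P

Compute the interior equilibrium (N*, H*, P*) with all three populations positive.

From dP/dt = 0: 0.00664H* = 0.062, so H* = 9.34.
From dN/dt = 0: 1.21(1 - N*/144) = 0.0295·9.34, giving N* = 144·(1 - 0.228) = 111.
From dH/dt = 0: 0.0124·111 - 0.358 = 0.0168P*, so P* = 1.02/0.0168 = 60.8.

N* ≈ 111, H* ≈ 9.34, P* ≈ 60.8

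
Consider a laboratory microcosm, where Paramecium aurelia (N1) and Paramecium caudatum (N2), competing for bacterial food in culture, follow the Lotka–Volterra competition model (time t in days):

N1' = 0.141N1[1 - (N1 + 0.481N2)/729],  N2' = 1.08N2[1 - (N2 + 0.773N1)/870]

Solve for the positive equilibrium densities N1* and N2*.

Setting both brackets to zero gives the nullclines N1 + 0.481N2 = 729 and 0.773N1 + N2 = 870.
Substituting N2 = 870 - 0.773N1 into the first: N1(1 - 0.481·0.773) = 729 - 0.481·870.
So N1* = 311/0.628 = 494, and then N2* = 870 - 0.773·494 = 488.

N1* ≈ 494, N2* ≈ 488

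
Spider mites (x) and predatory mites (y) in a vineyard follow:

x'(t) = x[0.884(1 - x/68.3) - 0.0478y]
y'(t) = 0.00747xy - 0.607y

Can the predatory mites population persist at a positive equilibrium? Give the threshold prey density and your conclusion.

The predator equation gives dy/dt > 0 only when x > 0.607/0.00747 = 81.3.
Without the predator, x → K = 68.3. Since 68.3 < 81.3, the predator cannot invade.

Threshold x = 81.3; K < 81.3, so no, the predator goes extinct.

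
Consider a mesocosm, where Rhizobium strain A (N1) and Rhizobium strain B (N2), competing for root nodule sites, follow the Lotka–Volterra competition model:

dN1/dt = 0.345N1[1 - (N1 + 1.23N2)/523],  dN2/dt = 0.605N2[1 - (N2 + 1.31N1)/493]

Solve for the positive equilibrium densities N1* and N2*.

Setting both brackets to zero gives the nullclines N1 + 1.23N2 = 523 and 1.31N1 + N2 = 493.
Substituting N2 = 493 - 1.31N1 into the first: N1(1 - 1.23·1.31) = 523 - 1.23·493.
So N1* = -83.4/-0.611 = 136, and then N2* = 493 - 1.31·136 = 314.

N1* ≈ 136, N2* ≈ 314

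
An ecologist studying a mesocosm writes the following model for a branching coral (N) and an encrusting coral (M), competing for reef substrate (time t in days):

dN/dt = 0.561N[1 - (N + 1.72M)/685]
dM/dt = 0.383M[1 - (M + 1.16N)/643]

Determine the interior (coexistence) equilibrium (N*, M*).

Setting both brackets to zero gives the nullclines N + 1.72M = 685 and 1.16N + M = 643.
Substituting M = 643 - 1.16N into the first: N(1 - 1.72·1.16) = 685 - 1.72·643.
So N* = -421/-0.995 = 423, and then M* = 643 - 1.16·423 = 152.

N* ≈ 423, M* ≈ 152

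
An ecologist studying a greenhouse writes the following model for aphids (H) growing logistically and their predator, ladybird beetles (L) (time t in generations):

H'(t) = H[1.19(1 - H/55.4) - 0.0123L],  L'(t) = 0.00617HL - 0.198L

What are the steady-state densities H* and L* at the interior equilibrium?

H* ≈ 32.1, L* ≈ 40.7

From dL/dt = 0 with L > 0: 0.00617H* = 0.198, so H* = 32.1.
Substitute into dH/dt = 0: 1.19(1 - 32.1/55.4) = 0.0123L*.
The bracket is 0.421, giving L* = 0.501/0.0123 = 40.7.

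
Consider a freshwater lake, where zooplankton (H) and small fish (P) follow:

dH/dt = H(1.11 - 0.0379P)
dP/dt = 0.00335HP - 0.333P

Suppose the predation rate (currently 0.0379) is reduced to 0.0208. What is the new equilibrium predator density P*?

P* ≈ 53.4

At the interior fixed point, setting dH/dt = 0 with H > 0 fixes P* = (prey growth rate)/(HP coefficient) — independent of the other coefficients.
With the change, P* = 1.11/0.0208 = 53.4; it rises from 29.3.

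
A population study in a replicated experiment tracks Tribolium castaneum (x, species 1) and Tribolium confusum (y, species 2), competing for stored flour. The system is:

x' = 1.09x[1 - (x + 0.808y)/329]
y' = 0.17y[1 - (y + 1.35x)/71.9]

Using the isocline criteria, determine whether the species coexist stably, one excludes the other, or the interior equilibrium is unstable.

Compare the nullcline intercepts: K1/α12 = 329/0.808 = 407 > K2 = 71.9; K2/α21 = 71.9/1.35 = 53.3 < K1 = 329.
Since the inequalities point opposite ways, species 1 can invade but species 2 cannot.

species 1 excludes species 2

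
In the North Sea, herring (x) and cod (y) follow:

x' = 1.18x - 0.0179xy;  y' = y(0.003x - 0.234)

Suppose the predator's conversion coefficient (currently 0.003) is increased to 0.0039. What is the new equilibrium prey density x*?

At the interior fixed point, setting dy/dt = 0 with y > 0 fixes x* = (predator death rate)/(xy coefficient) — independent of the other coefficients.
With the change, x* = 0.234/0.0039 = 60; it falls from 78.

x* ≈ 60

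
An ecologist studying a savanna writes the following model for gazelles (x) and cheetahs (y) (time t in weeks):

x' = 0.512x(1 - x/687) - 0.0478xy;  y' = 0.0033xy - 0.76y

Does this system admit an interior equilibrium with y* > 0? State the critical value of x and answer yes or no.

Threshold x = 230; K > 230, so yes, the predator persists.

The predator equation gives dy/dt > 0 only when x > 0.76/0.0033 = 230.
Without the predator, x → K = 687. Since 687 > 230, the predator can invade and persist.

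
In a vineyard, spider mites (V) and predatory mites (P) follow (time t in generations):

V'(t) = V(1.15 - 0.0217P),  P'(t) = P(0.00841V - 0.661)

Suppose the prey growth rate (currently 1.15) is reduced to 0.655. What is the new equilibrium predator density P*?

P* ≈ 30.2

At the interior fixed point, setting dV/dt = 0 with V > 0 fixes P* = (prey growth rate)/(VP coefficient) — independent of the other coefficients.
With the change, P* = 0.655/0.0217 = 30.2; it falls from 53.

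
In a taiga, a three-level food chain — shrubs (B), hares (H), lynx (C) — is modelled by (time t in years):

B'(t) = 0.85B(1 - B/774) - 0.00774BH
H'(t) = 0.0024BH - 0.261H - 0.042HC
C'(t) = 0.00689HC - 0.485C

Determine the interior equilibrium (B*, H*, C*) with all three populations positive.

B* ≈ 278, H* ≈ 70.4, C* ≈ 9.66

From dC/dt = 0: 0.00689H* = 0.485, so H* = 70.4.
From dB/dt = 0: 0.85(1 - B*/774) = 0.00774·70.4, giving B* = 774·(1 - 0.641) = 278.
From dH/dt = 0: 0.0024·278 - 0.261 = 0.042C*, so C* = 0.406/0.042 = 9.66.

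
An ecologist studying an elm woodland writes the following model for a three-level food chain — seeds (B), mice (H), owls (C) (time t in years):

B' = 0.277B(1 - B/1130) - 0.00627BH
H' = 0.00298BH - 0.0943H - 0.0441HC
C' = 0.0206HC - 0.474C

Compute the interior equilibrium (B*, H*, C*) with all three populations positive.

B* ≈ 541, H* ≈ 23, C* ≈ 34.5

From dC/dt = 0: 0.0206H* = 0.474, so H* = 23.
From dB/dt = 0: 0.277(1 - B*/1130) = 0.00627·23, giving B* = 1130·(1 - 0.521) = 541.
From dH/dt = 0: 0.00298·541 - 0.0943 = 0.0441C*, so C* = 1.52/0.0441 = 34.5.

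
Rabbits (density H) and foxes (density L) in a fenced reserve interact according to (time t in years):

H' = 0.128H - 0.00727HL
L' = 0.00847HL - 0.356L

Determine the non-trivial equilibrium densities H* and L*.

H* ≈ 42, L* ≈ 17.6

Set dL/dt = 0 with L > 0: 0.00847H - 0.356 = 0, so H* = 0.356/0.00847 = 42.
Set dH/dt = 0 with H > 0: 0.128 - 0.00727L = 0, so L* = 0.128/0.00727 = 17.6.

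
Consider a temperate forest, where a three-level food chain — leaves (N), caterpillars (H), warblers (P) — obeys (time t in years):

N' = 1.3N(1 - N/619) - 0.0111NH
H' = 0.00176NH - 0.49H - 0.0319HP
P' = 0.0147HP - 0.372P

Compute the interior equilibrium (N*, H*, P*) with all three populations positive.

From dP/dt = 0: 0.0147H* = 0.372, so H* = 25.3.
From dN/dt = 0: 1.3(1 - N*/619) = 0.0111·25.3, giving N* = 619·(1 - 0.216) = 485.
From dH/dt = 0: 0.00176·485 - 0.49 = 0.0319P*, so P* = 0.364/0.0319 = 11.4.

N* ≈ 485, H* ≈ 25.3, P* ≈ 11.4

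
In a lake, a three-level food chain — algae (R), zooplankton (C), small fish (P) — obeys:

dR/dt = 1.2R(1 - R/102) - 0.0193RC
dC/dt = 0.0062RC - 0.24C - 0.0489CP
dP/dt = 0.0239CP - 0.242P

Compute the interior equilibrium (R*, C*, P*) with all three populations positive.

From dP/dt = 0: 0.0239C* = 0.242, so C* = 10.1.
From dR/dt = 0: 1.2(1 - R*/102) = 0.0193·10.1, giving R* = 102·(1 - 0.163) = 85.4.
From dC/dt = 0: 0.0062·85.4 - 0.24 = 0.0489P*, so P* = 0.289/0.0489 = 5.92.

R* ≈ 85.4, C* ≈ 10.1, P* ≈ 5.92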